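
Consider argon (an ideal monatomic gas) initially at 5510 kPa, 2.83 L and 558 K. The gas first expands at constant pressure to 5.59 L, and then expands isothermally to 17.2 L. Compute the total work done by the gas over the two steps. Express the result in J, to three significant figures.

W_total ≈ 49800 J

Step 1 (isobaric): W = PΔV = (5510 kPa)(5.59 − 2.83 L) = 15208 J.
After step 1: P = 5510 kPa, V = 5.59 L, T = 1102 K.
Step 2 (isothermal): W = P₁V₁ ln(V₂/V₁) = (30801) ln(17.2/5.59) = 34618 J.
W_total = 15208 + 34618 = 49826 J.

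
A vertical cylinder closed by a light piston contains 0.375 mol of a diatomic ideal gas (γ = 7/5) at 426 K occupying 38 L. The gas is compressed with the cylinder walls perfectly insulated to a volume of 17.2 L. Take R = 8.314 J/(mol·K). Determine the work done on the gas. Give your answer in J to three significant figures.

W ≈ 1240 J

Adiabatic: TV^(γ−1) = const with γ = 7/5.
T₂ = T₁ (V₁/V₂)^(γ−1) = 426 × (38/17.2)^0.4 = 426 × 1.373 = 584.9 K.
W_by = nCᵥ(T₁ − T₂) = (0.375)(20.79)(426 − 584.9) = -1239 J.
Work on gas = −W_by = 1239 J.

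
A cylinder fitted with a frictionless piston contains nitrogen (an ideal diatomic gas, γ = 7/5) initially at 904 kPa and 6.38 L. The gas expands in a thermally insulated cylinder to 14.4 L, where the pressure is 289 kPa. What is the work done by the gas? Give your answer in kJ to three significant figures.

Adiabatic: W = (P₁V₁ − P₂V₂)/(γ − 1) with γ = 7/5.
P₁V₁ = 5768 J, P₂V₂ = 4162 J.
W = (5768 − 4162) / 0.4 = 4015 J.

W ≈ 4.01 kJ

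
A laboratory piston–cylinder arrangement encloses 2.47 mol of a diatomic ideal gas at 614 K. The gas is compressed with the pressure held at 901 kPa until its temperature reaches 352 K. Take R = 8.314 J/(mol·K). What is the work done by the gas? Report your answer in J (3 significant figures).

Isobaric: W = P ΔV = nR ΔT.
W = (2.47)(8.314)(352 − 614) = -5380 J.

W ≈ -5380 J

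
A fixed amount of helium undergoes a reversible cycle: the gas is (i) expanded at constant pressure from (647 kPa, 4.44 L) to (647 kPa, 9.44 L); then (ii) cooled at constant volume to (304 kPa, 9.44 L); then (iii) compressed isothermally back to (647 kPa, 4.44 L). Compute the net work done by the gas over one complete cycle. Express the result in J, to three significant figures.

W_net ≈ 1070 J

Leg (i): W = PΔV = (647)(9.44 − 4.44) = 3235 J.
Leg (ii): W = 0.
Leg (iii): W = PᵢVᵢ ln(V_f/Vᵢ) = (2870) ln(4.44/9.44) = -2165 J.
W_net = 3235 − 2165 = 1070 J.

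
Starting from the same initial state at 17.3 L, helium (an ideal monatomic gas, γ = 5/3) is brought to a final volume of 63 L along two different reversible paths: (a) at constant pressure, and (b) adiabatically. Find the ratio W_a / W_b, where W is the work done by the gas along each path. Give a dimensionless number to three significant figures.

W_a / W_b ≈ 3.05

Path (a) isobaric: W = P₁(V₂ − V₁) → W_a/(P₁V₁) = 2.642.
Path (b) adiabatic: W = P₁V₁(1 − (V₁/V₂)^(γ−1))/(γ−1) → W_b/(P₁V₁) = 0.8663.
W_a / W_b = 2.642 / 0.8663 = 3.049.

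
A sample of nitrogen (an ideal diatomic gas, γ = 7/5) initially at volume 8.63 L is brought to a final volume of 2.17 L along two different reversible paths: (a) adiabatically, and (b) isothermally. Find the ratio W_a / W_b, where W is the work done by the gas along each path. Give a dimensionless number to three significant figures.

Path (a) adiabatic: W = P₁V₁(1 − (V₁/V₂)^(γ−1))/(γ−1) → W_a/(P₁V₁) = -1.843.
Path (b) isothermal: W = P₁V₁ ln(V₂/V₁) → W_b/(P₁V₁) = -1.381.
W_a / W_b = -1.843 / -1.381 = 1.335.

W_a / W_b ≈ 1.33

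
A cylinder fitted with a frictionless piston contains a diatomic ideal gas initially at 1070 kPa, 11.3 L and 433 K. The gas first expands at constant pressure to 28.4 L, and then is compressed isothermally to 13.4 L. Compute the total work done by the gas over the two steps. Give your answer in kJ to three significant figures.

Step 1 (isobaric): W = PΔV = (1070 kPa)(28.4 − 11.3 L) = 18297 J.
After step 1: P = 1070 kPa, V = 28.4 L, T = 1088 K.
Step 2 (isothermal): W = P₁V₁ ln(V₂/V₁) = (30388) ln(13.4/28.4) = -22825 J.
W_total = 18297 − 22825 = -4528 J.

W_total ≈ -4.53 kJ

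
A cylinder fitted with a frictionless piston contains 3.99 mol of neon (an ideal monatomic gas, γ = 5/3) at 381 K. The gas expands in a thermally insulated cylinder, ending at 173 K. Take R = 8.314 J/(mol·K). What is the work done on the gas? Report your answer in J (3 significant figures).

W ≈ -10300 J

Adiabatic ⇒ Q = 0, so W_by = −ΔU = nCᵥ(T₁ − T₂).
Cᵥ = 3R/2 = 12.47 J/(mol·K).
W = (3.99)(12.47)(381 − 173) = 10350 J.
Work on gas = −W_by = -10350 J.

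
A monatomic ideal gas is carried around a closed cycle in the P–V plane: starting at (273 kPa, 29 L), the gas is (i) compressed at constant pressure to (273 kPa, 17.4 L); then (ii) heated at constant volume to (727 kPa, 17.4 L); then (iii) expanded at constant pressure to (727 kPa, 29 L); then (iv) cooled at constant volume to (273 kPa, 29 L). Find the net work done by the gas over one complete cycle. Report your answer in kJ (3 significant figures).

Constant-volume legs do no work.
W(i) = (273)(17.4 − 29) = -3167 J; W(iii) = (727)(29 − 17.4) = 8433 J.
W_net = -3167 + 8433 = 5266 J (the clockwise enclosed area).

W_net ≈ 5.27 kJ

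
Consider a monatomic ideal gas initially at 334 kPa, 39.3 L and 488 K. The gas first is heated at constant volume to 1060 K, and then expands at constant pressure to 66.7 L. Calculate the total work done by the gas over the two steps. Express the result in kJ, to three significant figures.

Step 1 (isochoric): W = 0 (constant volume).
After step 1: P = 725.5 kPa (V unchanged).
Step 2 (isobaric): W = PΔV = (725.5 kPa)(66.7 − 39.3 L) = 19878 J.
W_total = 0 + 19878 = 19878 J.

W_total ≈ 19.9 kJ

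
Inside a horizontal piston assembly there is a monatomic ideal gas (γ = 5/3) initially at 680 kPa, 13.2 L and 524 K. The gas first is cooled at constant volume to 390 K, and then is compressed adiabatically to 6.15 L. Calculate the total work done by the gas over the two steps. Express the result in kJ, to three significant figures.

W_total ≈ -6.65 kJ

Step 1 (isochoric): W = 0 (constant volume).
After step 1: P = 506.1 kPa (V unchanged).
Step 2 (adiabatic): W = (P₁V₁ − P₂V₂)/(γ−1) = (6681 − 11116)/0.667 = -6653 J.
W_total = 0 − 6653 = -6653 J.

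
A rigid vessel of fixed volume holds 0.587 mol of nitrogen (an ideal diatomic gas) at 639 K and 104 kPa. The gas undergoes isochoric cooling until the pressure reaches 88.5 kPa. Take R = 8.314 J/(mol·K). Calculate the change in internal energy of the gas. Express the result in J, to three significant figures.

Constant volume ⇒ W = 0, so Q = ΔU = nCᵥΔT with Cᵥ = 5R/2 = 20.79 J/(mol·K).
At constant V, T₂/T₁ = P₂/P₁ ⇒ ΔT = T₁(P₂/P₁ − 1) = 639·(88.5/104 − 1) = -95.24 K.
ΔU = (0.587)(20.79)(-95.24) = -1162 J.

ΔU ≈ -1160 J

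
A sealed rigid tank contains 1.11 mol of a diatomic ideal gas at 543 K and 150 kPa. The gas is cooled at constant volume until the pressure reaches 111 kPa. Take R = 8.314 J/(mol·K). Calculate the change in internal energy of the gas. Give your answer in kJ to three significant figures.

ΔU ≈ -3.26 kJ

Constant volume ⇒ W = 0, so Q = ΔU = nCᵥΔT with Cᵥ = 5R/2 = 20.79 J/(mol·K).
At constant V, T₂/T₁ = P₂/P₁ ⇒ ΔT = T₁(P₂/P₁ − 1) = 543·(111/150 − 1) = -141.2 K.
ΔU = (1.11)(20.79)(-141.2) = -3257 J.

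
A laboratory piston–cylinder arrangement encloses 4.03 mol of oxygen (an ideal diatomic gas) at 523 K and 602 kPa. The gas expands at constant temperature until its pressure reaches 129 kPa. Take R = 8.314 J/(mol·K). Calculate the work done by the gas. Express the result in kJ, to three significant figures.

Isothermal process: W = nRT ln(V₂/V₁) = nRT ln(P₁/P₂).
W = (4.03)(8.314)(523) × ln(602/129)
  = 17523 × ln(4.667) = 17523 × 1.54
W_by_gas = 26994 J.

W ≈ 27.0 kJ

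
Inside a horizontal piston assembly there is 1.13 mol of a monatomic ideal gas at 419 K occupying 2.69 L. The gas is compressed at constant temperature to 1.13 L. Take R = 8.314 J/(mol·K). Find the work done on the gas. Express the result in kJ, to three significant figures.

Isothermal: W = nRT ln(V₂/V₁).
W = (1.13)(8.314)(419) × ln(1.13/2.69)
  = 3936 × -0.8673
W_by_gas = -3414 J; work on gas = −W_by = 3414 J.

W ≈ 3.41 kJ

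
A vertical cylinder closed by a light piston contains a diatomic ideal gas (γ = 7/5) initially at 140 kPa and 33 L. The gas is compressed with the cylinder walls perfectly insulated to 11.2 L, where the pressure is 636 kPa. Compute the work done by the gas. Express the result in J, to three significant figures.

Adiabatic: W = (P₁V₁ − P₂V₂)/(γ − 1) with γ = 7/5.
P₁V₁ = 4620 J, P₂V₂ = 7123 J.
W = (4620 − 7123) / 0.4 = -6258 J.

W ≈ -6260 J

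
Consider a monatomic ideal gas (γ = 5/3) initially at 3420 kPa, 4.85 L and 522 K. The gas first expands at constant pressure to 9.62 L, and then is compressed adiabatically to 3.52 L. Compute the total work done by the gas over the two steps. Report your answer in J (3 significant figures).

W_total ≈ -30800 J

Step 1 (isobaric): W = PΔV = (3420 kPa)(9.62 − 4.85 L) = 16313 J.
After step 1: P = 3420 kPa, V = 9.62 L, T = 1035 K.
Step 2 (adiabatic): W = (P₁V₁ − P₂V₂)/(γ−1) = (32900 − 64312)/0.667 = -47117 J.
W_total = 16313 − 47117 = -30803 J.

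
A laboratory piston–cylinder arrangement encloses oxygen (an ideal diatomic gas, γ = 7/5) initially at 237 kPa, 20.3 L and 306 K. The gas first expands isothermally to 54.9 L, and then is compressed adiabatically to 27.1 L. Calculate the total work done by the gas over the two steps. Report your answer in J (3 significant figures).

Step 1 (isothermal): W = P₁V₁ ln(V₂/V₁) = (4811) ln(54.9/20.3) = 4787 J.
After step 1: P = 87.63 kPa, V = 54.9 L, T = 306 K.
Step 2 (adiabatic): W = (P₁V₁ − P₂V₂)/(γ−1) = (4811 − 6381)/0.4 = -3925 J.
W_total = 4787 − 3925 = 861.9 J.

W_total ≈ 862 J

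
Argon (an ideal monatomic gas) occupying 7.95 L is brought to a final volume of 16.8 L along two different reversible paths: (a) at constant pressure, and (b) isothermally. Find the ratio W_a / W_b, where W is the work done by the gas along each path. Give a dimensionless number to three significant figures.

Path (a) isobaric: W = P₁(V₂ − V₁) → W_a/(P₁V₁) = 1.113.
Path (b) isothermal: W = P₁V₁ ln(V₂/V₁) → W_b/(P₁V₁) = 0.7482.
W_a / W_b = 1.113 / 0.7482 = 1.488.

W_a / W_b ≈ 1.49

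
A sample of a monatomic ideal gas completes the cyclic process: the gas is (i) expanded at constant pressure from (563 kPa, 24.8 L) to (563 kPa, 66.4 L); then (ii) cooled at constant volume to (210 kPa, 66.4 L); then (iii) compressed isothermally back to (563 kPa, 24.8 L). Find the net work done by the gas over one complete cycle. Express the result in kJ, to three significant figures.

Leg (i): W = PΔV = (563)(66.4 − 24.8) = 23421 J.
Leg (ii): W = 0.
Leg (iii): W = PᵢVᵢ ln(V_f/Vᵢ) = (13944) ln(24.8/66.4) = -13733 J.
W_net = 23421 − 13733 = 9688 J.

W_net ≈ 9.69 kJ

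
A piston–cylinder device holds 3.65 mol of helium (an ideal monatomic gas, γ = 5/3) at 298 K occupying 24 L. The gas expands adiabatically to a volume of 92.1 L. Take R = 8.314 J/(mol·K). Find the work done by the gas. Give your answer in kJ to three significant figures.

W ≈ 8.03 kJ

Adiabatic: TV^(γ−1) = const with γ = 5/3.
T₂ = T₁ (V₁/V₂)^(γ−1) = 298 × (24/92.1)^0.667 = 298 × 0.408 = 121.6 K.
W_by = nCᵥ(T₁ − T₂) = (3.65)(12.47)(298 − 121.6) = 8031 J.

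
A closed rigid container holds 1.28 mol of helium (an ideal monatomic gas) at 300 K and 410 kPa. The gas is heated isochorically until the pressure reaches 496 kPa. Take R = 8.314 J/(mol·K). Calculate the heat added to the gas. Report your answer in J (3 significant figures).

Q ≈ 1000 J

Constant volume ⇒ W = 0, so Q = ΔU = nCᵥΔT with Cᵥ = 3R/2 = 12.47 J/(mol·K).
At constant V, T₂/T₁ = P₂/P₁ ⇒ ΔT = T₁(P₂/P₁ − 1) = 300·(496/410 − 1) = 62.93 K.
ΔU = (1.28)(12.47)(62.93) = 1004 J.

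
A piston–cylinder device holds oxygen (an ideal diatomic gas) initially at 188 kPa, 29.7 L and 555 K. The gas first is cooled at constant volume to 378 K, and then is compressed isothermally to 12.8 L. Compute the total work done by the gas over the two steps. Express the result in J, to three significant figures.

W_total ≈ -3200 J

Step 1 (isochoric): W = 0 (constant volume).
After step 1: P = 128 kPa (V unchanged).
Step 2 (isothermal): W = P₁V₁ ln(V₂/V₁) = (3803) ln(12.8/29.7) = -3201 J.
W_total = 0 − 3201 = -3201 J.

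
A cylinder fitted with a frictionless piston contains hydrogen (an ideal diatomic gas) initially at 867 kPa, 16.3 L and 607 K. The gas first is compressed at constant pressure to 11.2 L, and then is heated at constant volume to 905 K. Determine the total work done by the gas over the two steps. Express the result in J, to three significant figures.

W_total ≈ -4420 J

Step 1 (isobaric): W = PΔV = (867 kPa)(11.2 − 16.3 L) = -4422 J.
Step 2 (isochoric): W = 0 (constant volume).
W_total = -4422 + 0 = -4422 J.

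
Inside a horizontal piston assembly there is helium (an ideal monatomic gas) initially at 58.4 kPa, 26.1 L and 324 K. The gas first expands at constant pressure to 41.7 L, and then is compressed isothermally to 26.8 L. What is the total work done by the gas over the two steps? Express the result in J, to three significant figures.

Step 1 (isobaric): W = PΔV = (58.4 kPa)(41.7 − 26.1 L) = 911 J.
After step 1: P = 58.4 kPa, V = 41.7 L, T = 517.7 K.
Step 2 (isothermal): W = P₁V₁ ln(V₂/V₁) = (2435) ln(26.8/41.7) = -1077 J.
W_total = 911 − 1077 = -165.6 J.

W_total ≈ -166 J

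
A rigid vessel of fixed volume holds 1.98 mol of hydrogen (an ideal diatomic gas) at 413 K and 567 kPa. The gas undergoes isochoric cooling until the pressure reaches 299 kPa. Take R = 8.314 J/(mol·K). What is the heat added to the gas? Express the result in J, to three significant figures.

Constant volume ⇒ W = 0, so Q = ΔU = nCᵥΔT with Cᵥ = 5R/2 = 20.79 J/(mol·K).
At constant V, T₂/T₁ = P₂/P₁ ⇒ ΔT = T₁(P₂/P₁ − 1) = 413·(299/567 − 1) = -195.2 K.
ΔU = (1.98)(20.79)(-195.2) = -8034 J.

Q ≈ -8030 J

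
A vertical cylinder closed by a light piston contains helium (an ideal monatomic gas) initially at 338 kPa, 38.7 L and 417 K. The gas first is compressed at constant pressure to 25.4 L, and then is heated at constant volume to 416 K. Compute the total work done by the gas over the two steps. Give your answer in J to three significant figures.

W_total ≈ -4500 J

Step 1 (isobaric): W = PΔV = (338 kPa)(25.4 − 38.7 L) = -4495 J.
Step 2 (isochoric): W = 0 (constant volume).
W_total = -4495 + 0 = -4495 J.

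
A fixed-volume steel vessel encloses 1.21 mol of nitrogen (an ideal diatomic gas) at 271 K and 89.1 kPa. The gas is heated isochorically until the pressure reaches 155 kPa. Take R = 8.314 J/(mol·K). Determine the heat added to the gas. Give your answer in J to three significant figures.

Constant volume ⇒ W = 0, so Q = ΔU = nCᵥΔT with Cᵥ = 5R/2 = 20.79 J/(mol·K).
At constant V, T₂/T₁ = P₂/P₁ ⇒ ΔT = T₁(P₂/P₁ − 1) = 271·(155/89.1 − 1) = 200.4 K.
ΔU = (1.21)(20.79)(200.4) = 5041 J.

Q ≈ 5040 J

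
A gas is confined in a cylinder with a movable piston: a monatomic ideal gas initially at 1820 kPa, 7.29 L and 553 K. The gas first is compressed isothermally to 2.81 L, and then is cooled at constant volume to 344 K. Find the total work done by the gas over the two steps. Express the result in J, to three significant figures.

Step 1 (isothermal): W = P₁V₁ ln(V₂/V₁) = (13268) ln(2.81/7.29) = -12648 J.
Step 2 (isochoric): W = 0 (constant volume).
W_total = -12648 + 0 = -12648 J.

W_total ≈ -12600 J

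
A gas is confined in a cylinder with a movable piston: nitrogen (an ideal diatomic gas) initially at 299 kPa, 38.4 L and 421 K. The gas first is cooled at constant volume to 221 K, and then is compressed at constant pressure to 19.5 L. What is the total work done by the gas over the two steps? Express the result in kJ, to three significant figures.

W_total ≈ -2.97 kJ

Step 1 (isochoric): W = 0 (constant volume).
After step 1: P = 157 kPa (V unchanged).
Step 2 (isobaric): W = PΔV = (157 kPa)(19.5 − 38.4 L) = -2966 J.
W_total = 0 − 2966 = -2966 J.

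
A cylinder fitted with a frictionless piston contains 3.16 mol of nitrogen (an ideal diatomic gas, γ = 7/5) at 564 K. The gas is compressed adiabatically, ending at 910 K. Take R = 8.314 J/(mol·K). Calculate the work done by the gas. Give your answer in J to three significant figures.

W ≈ -22700 J

Adiabatic ⇒ Q = 0, so W_by = −ΔU = nCᵥ(T₁ − T₂).
Cᵥ = 5R/2 = 20.79 J/(mol·K).
W = (3.16)(20.79)(564 − 910) = -22725 J.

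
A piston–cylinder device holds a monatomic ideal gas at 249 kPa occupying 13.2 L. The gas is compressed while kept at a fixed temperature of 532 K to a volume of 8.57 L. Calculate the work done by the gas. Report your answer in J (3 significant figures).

W ≈ -1420 J

Isothermal: W = nRT ln(V₂/V₁) = P₁V₁ ln(V₂/V₁).
P₁V₁ = (249 kPa)(13.2 L) = 3287 J.
W = 3287 × ln(8.57/13.2) = 3287 × -0.4319
W_by_gas = -1420 J.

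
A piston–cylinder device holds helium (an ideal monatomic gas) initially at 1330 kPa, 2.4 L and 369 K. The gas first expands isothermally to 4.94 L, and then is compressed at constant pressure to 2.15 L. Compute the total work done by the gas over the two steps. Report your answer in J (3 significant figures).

W_total ≈ 502 J

Step 1 (isothermal): W = P₁V₁ ln(V₂/V₁) = (3192) ln(4.94/2.4) = 2304 J.
After step 1: P = 646.2 kPa, V = 4.94 L, T = 369 K.
Step 2 (isobaric): W = PΔV = (646.2 kPa)(2.15 − 4.94 L) = -1803 J.
W_total = 2304 − 1803 = 501.5 J.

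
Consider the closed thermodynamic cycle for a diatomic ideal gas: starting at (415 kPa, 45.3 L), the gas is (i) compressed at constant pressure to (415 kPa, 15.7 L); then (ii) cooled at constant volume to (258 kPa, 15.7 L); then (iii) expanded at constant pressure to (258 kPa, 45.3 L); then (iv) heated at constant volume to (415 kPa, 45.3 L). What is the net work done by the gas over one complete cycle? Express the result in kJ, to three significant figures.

Constant-volume legs do no work.
W(i) = (415)(15.7 − 45.3) = -12284 J; W(iii) = (258)(45.3 − 15.7) = 7637 J.
W_net = -12284 + 7637 = -4647 J (the counter-clockwise enclosed area).

W_net ≈ -4.65 kJ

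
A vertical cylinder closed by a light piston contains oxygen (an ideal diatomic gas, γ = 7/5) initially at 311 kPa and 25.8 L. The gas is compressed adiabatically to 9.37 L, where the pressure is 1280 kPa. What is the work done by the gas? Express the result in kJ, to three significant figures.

Adiabatic: W = (P₁V₁ − P₂V₂)/(γ − 1) with γ = 7/5.
P₁V₁ = 8024 J, P₂V₂ = 11994 J.
W = (8024 − 11994) / 0.4 = -9924 J.

W ≈ -9.92 kJ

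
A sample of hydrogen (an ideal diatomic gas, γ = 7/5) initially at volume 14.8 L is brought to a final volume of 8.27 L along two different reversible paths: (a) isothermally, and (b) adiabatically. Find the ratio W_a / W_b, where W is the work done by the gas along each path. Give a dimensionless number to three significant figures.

Path (a) isothermal: W = P₁V₁ ln(V₂/V₁) → W_a/(P₁V₁) = -0.582.
Path (b) adiabatic: W = P₁V₁(1 − (V₁/V₂)^(γ−1))/(γ−1) → W_b/(P₁V₁) = -0.6553.
W_a / W_b = -0.582 / -0.6553 = 0.8881.

W_a / W_b ≈ 0.888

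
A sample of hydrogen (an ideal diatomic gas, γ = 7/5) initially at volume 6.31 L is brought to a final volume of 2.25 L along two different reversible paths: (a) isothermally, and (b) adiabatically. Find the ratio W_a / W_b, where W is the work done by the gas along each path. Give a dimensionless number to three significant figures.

Path (a) isothermal: W = P₁V₁ ln(V₂/V₁) → W_a/(P₁V₁) = -1.031.
Path (b) adiabatic: W = P₁V₁(1 − (V₁/V₂)^(γ−1))/(γ−1) → W_b/(P₁V₁) = -1.276.
W_a / W_b = -1.031 / -1.276 = 0.8079.

W_a / W_b ≈ 0.808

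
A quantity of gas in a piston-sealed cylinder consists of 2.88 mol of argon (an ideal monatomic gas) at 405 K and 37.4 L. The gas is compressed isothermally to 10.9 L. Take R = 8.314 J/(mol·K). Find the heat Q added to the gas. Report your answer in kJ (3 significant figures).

Q ≈ -12.0 kJ

Isothermal ⇒ ΔU = 0, so Q = W = nRT ln(V₂/V₁).
Q = (2.88)(8.314)(405) ln(10.9/37.4) = 9697 × -1.233 = -11956 J.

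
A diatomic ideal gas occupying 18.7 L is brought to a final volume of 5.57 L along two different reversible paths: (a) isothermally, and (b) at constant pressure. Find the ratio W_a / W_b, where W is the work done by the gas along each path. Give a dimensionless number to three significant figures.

W_a / W_b ≈ 1.72

Path (a) isothermal: W = P₁V₁ ln(V₂/V₁) → W_a/(P₁V₁) = -1.211.
Path (b) isobaric: W = P₁(V₂ − V₁) → W_b/(P₁V₁) = -0.7021.
W_a / W_b = -1.211 / -0.7021 = 1.725.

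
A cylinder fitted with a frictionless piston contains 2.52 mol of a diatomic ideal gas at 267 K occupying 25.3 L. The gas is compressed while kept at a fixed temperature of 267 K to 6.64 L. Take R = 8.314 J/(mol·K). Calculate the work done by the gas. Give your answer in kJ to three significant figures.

W ≈ -7.48 kJ

Isothermal: W = nRT ln(V₂/V₁).
W = (2.52)(8.314)(267) × ln(6.64/25.3)
  = 5594 × -1.338
W_by_gas = -7483 J.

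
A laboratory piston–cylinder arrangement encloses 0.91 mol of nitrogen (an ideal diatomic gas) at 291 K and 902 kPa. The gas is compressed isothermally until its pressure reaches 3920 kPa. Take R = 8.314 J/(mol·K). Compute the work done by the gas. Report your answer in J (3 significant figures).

W ≈ -3230 J

Isothermal process: W = nRT ln(V₂/V₁) = nRT ln(P₁/P₂).
W = (0.91)(8.314)(291) × ln(902/3920)
  = 2202 × ln(0.2301) = 2202 × -1.469
W_by_gas = -3235 J.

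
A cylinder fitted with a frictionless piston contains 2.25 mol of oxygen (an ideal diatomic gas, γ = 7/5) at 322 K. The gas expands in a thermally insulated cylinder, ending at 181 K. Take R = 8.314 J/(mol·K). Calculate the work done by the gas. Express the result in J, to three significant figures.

W ≈ 6590 J

Adiabatic ⇒ Q = 0, so W_by = −ΔU = nCᵥ(T₁ − T₂).
Cᵥ = 5R/2 = 20.79 J/(mol·K).
W = (2.25)(20.79)(322 − 181) = 6594 J.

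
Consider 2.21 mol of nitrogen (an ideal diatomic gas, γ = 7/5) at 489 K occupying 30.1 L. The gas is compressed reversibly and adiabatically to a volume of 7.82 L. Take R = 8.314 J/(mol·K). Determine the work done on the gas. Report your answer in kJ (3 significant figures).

W ≈ 16.0 kJ

Adiabatic: TV^(γ−1) = const with γ = 7/5.
T₂ = T₁ (V₁/V₂)^(γ−1) = 489 × (30.1/7.82)^0.4 = 489 × 1.715 = 838.4 K.
W_by = nCᵥ(T₁ − T₂) = (2.21)(20.79)(489 − 838.4) = -16050 J.
Work on gas = −W_by = 16050 J.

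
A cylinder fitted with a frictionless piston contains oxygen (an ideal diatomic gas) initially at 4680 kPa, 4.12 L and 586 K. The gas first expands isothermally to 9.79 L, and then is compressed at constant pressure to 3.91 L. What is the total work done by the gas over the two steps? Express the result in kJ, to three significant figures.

W_total ≈ 5.11 kJ

Step 1 (isothermal): W = P₁V₁ ln(V₂/V₁) = (19282) ln(9.79/4.12) = 16688 J.
After step 1: P = 1970 kPa, V = 9.79 L, T = 586 K.
Step 2 (isobaric): W = PΔV = (1970 kPa)(3.91 − 9.79 L) = -11581 J.
W_total = 16688 − 11581 = 5108 J.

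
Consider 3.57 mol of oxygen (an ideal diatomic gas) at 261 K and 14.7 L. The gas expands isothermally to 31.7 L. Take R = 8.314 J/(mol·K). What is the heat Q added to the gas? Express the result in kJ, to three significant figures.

Q ≈ 5.95 kJ

Isothermal ⇒ ΔU = 0, so Q = W = nRT ln(V₂/V₁).
Q = (3.57)(8.314)(261) ln(31.7/14.7) = 7747 × 0.7685 = 5953 J.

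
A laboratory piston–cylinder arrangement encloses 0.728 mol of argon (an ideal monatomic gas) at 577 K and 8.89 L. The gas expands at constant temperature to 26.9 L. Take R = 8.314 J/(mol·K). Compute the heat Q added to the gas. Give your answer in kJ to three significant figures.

Q ≈ 3.87 kJ

Isothermal ⇒ ΔU = 0, so Q = W = nRT ln(V₂/V₁).
Q = (0.728)(8.314)(577) ln(26.9/8.89) = 3492 × 1.107 = 3867 J.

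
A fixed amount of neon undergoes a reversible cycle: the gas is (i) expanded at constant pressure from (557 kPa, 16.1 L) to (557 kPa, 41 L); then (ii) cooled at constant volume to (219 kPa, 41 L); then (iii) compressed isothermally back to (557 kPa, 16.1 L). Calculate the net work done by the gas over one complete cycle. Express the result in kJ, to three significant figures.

W_net ≈ 5.48 kJ

Leg (i): W = PΔV = (557)(41 − 16.1) = 13869 J.
Leg (ii): W = 0.
Leg (iii): W = PᵢVᵢ ln(V_f/Vᵢ) = (8979) ln(16.1/41) = -8393 J.
W_net = 13869 − 8393 = 5476 J.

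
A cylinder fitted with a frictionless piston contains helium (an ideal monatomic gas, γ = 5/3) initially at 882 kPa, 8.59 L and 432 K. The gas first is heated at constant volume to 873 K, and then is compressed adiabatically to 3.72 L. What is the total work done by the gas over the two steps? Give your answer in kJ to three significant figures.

Step 1 (isochoric): W = 0 (constant volume).
After step 1: P = 1782 kPa (V unchanged).
Step 2 (adiabatic): W = (P₁V₁ − P₂V₂)/(γ−1) = (15311 − 26748)/0.667 = -17156 J.
W_total = 0 − 17156 = -17156 J.

W_total ≈ -17.2 kJ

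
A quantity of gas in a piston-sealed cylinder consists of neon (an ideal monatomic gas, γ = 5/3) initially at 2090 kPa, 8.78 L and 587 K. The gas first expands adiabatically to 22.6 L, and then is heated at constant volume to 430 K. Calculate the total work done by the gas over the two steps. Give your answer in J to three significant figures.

W_total ≈ 12900 J

Step 1 (adiabatic): W = (P₁V₁ − P₂V₂)/(γ−1) = (18350 − 9770)/0.667 = 12870 J.
Step 2 (isochoric): W = 0 (constant volume).
W_total = 12870 + 0 = 12870 J.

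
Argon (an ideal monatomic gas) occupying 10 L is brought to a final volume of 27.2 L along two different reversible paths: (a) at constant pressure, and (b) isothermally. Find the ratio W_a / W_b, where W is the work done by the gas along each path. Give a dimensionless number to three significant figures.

W_a / W_b ≈ 1.72

Path (a) isobaric: W = P₁(V₂ − V₁) → W_a/(P₁V₁) = 1.72.
Path (b) isothermal: W = P₁V₁ ln(V₂/V₁) → W_b/(P₁V₁) = 1.001.
W_a / W_b = 1.72 / 1.001 = 1.719.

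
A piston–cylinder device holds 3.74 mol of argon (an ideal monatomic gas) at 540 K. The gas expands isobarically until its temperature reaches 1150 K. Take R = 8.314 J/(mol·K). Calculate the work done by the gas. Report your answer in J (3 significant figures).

Isobaric: W = P ΔV = nR ΔT.
W = (3.74)(8.314)(1150 − 540) = 18968 J.

W ≈ 19000 J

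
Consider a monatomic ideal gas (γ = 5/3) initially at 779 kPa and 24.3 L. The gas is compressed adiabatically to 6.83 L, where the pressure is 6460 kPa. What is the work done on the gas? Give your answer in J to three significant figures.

W ≈ 37800 J

Adiabatic: W = (P₁V₁ − P₂V₂)/(γ − 1) with γ = 5/3.
P₁V₁ = 18930 J, P₂V₂ = 44122 J.
W = (18930 − 44122) / 0.6667 = -37788 J.
Work on gas = −W_by = 37788 J.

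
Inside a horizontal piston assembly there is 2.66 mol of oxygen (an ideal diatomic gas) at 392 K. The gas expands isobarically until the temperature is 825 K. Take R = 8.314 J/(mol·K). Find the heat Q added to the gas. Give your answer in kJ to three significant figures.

Isobaric: W = nRΔT = (2.66)(8.314)(433) = 9576 J.
ΔU = nCᵥΔT with Cᵥ = 5R/2: ΔU = (2.66)(20.79)(433) = 23940 J.
Q = ΔU + W = 23940 + 9576 = 33516 J.

Q ≈ 33.5 kJ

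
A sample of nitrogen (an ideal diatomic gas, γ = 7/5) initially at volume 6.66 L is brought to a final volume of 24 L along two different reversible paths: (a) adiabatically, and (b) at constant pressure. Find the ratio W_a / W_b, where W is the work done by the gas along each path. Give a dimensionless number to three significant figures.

W_a / W_b ≈ 0.385

Path (a) adiabatic: W = P₁V₁(1 − (V₁/V₂)^(γ−1))/(γ−1) → W_a/(P₁V₁) = 1.003.
Path (b) isobaric: W = P₁(V₂ − V₁) → W_b/(P₁V₁) = 2.604.
W_a / W_b = 1.003 / 2.604 = 0.3852.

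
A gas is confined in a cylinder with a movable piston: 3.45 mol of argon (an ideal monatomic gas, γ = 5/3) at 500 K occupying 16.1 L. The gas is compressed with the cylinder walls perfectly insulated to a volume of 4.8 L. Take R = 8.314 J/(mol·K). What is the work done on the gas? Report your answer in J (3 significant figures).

Adiabatic: TV^(γ−1) = const with γ = 5/3.
T₂ = T₁ (V₁/V₂)^(γ−1) = 500 × (16.1/4.8)^0.667 = 500 × 2.241 = 1120 K.
W_by = nCᵥ(T₁ − T₂) = (3.45)(12.47)(500 − 1120) = -26691 J.
Work on gas = −W_by = 26691 J.

W ≈ 26700 J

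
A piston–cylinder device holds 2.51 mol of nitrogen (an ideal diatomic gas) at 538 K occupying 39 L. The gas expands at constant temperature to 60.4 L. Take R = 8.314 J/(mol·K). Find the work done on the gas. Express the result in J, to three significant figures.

Isothermal: W = nRT ln(V₂/V₁).
W = (2.51)(8.314)(538) × ln(60.4/39)
  = 11227 × 0.4374
W_by_gas = 4911 J; work on gas = −W_by = -4911 J.

W ≈ -4910 J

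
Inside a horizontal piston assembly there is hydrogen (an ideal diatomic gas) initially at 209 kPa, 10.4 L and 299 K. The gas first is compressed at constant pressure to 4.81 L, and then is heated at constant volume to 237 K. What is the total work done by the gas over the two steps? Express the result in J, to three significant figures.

W_total ≈ -1170 J

Step 1 (isobaric): W = PΔV = (209 kPa)(4.81 − 10.4 L) = -1168 J.
Step 2 (isochoric): W = 0 (constant volume).
W_total = -1168 + 0 = -1168 J.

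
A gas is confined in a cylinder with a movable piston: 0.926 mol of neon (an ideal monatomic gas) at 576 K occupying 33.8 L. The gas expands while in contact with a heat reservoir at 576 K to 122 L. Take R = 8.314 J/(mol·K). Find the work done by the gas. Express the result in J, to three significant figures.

Isothermal: W = nRT ln(V₂/V₁).
W = (0.926)(8.314)(576) × ln(122/33.8)
  = 4434 × 1.284
W_by_gas = 5692 J.

W ≈ 5690 J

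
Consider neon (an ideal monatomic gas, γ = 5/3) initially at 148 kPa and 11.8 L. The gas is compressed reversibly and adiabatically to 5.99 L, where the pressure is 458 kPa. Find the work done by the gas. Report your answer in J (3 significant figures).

Adiabatic: W = (P₁V₁ − P₂V₂)/(γ − 1) with γ = 5/3.
P₁V₁ = 1746 J, P₂V₂ = 2743 J.
W = (1746 − 2743) / 0.6667 = -1496 J.

W ≈ -1500 J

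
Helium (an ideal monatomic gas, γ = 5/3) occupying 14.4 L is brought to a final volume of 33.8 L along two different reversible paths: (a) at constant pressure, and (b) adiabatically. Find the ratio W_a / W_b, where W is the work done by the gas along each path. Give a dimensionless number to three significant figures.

Path (a) isobaric: W = P₁(V₂ − V₁) → W_a/(P₁V₁) = 1.347.
Path (b) adiabatic: W = P₁V₁(1 − (V₁/V₂)^(γ−1))/(γ−1) → W_b/(P₁V₁) = 0.6507.
W_a / W_b = 1.347 / 0.6507 = 2.07.

W_a / W_b ≈ 2.07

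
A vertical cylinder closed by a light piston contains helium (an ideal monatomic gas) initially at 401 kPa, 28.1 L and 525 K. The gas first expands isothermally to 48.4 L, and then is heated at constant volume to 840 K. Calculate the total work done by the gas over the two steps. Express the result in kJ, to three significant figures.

W_total ≈ 6.13 kJ

Step 1 (isothermal): W = P₁V₁ ln(V₂/V₁) = (11268) ln(48.4/28.1) = 6127 J.
Step 2 (isochoric): W = 0 (constant volume).
W_total = 6127 + 0 = 6127 J.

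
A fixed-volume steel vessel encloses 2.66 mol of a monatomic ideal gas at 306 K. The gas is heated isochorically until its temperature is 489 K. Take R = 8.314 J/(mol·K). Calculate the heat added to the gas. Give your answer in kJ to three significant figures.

Constant volume ⇒ W = 0, so Q = ΔU = nCᵥΔT with Cᵥ = 3R/2 = 12.47 J/(mol·K).
ΔU = (2.66)(12.47)(489 − 306) = 6071 J.

Q ≈ 6.07 kJ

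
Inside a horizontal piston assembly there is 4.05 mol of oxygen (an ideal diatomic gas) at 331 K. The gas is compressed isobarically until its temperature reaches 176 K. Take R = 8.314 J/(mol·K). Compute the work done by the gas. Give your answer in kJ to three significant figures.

W ≈ -5.22 kJ

Isobaric: W = P ΔV = nR ΔT.
W = (4.05)(8.314)(176 − 331) = -5219 J.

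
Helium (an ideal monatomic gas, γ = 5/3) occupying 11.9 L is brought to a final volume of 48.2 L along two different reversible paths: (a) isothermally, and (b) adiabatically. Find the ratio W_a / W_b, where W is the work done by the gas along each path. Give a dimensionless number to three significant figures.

Path (a) isothermal: W = P₁V₁ ln(V₂/V₁) → W_a/(P₁V₁) = 1.399.
Path (b) adiabatic: W = P₁V₁(1 − (V₁/V₂)^(γ−1))/(γ−1) → W_b/(P₁V₁) = 0.9097.
W_a / W_b = 1.399 / 0.9097 = 1.538.

W_a / W_b ≈ 1.54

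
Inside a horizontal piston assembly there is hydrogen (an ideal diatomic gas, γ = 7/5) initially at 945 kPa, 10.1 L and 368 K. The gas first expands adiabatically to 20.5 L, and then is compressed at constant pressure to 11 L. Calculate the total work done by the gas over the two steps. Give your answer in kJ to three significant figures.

W_total ≈ 2.55 kJ

Step 1 (adiabatic): W = (P₁V₁ − P₂V₂)/(γ−1) = (9544 − 7191)/0.4 = 5884 J.
After step 1: P = 350.8 kPa, V = 20.5 L, T = 277.3 K.
Step 2 (isobaric): W = PΔV = (350.8 kPa)(11 − 20.5 L) = -3332 J.
W_total = 5884 − 3332 = 2552 J.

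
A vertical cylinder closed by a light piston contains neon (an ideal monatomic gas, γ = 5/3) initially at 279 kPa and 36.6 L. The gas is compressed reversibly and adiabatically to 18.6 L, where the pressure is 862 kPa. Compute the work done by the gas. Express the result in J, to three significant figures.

W ≈ -8730 J

Adiabatic: W = (P₁V₁ − P₂V₂)/(γ − 1) with γ = 5/3.
P₁V₁ = 10211 J, P₂V₂ = 16033 J.
W = (10211 − 16033) / 0.6667 = -8733 J.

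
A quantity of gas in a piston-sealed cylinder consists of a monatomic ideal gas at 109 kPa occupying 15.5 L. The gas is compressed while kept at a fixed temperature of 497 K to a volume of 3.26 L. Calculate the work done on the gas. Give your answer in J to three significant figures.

W ≈ 2630 J

Isothermal: W = nRT ln(V₂/V₁) = P₁V₁ ln(V₂/V₁).
P₁V₁ = (109 kPa)(15.5 L) = 1690 J.
W = 1690 × ln(3.26/15.5) = 1690 × -1.559
W_by_gas = -2634 J; work on gas = −W_by = 2634 J.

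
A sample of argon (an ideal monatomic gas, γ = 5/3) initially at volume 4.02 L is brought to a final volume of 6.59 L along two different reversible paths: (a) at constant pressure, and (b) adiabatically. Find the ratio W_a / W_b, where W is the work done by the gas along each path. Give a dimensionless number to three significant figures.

W_a / W_b ≈ 1.52

Path (a) isobaric: W = P₁(V₂ − V₁) → W_a/(P₁V₁) = 0.6393.
Path (b) adiabatic: W = P₁V₁(1 − (V₁/V₂)^(γ−1))/(γ−1) → W_b/(P₁V₁) = 0.4211.
W_a / W_b = 0.6393 / 0.4211 = 1.518.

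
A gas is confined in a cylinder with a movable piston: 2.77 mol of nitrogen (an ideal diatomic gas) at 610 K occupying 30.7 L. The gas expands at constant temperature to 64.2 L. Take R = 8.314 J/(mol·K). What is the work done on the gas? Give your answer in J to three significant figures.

Isothermal: W = nRT ln(V₂/V₁).
W = (2.77)(8.314)(610) × ln(64.2/30.7)
  = 14048 × 0.7377
W_by_gas = 10364 J; work on gas = −W_by = -10364 J.

W ≈ -10400 J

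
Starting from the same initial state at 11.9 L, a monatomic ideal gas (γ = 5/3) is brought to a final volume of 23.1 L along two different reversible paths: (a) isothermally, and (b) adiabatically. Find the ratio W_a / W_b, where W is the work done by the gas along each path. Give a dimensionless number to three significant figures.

Path (a) isothermal: W = P₁V₁ ln(V₂/V₁) → W_a/(P₁V₁) = 0.6633.
Path (b) adiabatic: W = P₁V₁(1 − (V₁/V₂)^(γ−1))/(γ−1) → W_b/(P₁V₁) = 0.5361.
W_a / W_b = 0.6633 / 0.5361 = 1.237.

W_a / W_b ≈ 1.24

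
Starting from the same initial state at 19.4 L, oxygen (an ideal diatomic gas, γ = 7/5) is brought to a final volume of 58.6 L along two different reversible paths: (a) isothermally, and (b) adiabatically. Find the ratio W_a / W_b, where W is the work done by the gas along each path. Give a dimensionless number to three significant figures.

W_a / W_b ≈ 1.24

Path (a) isothermal: W = P₁V₁ ln(V₂/V₁) → W_a/(P₁V₁) = 1.105.
Path (b) adiabatic: W = P₁V₁(1 − (V₁/V₂)^(γ−1))/(γ−1) → W_b/(P₁V₁) = 0.8934.
W_a / W_b = 1.105 / 0.8934 = 1.237.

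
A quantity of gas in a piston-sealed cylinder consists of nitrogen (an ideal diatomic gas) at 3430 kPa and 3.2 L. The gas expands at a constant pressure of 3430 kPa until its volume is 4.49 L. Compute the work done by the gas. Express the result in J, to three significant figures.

Isobaric: W = P ΔV.
W = (3430 kPa)(4.49 − 3.2 L) = (3430)(1.29) = 4425 J.

W ≈ 4420 J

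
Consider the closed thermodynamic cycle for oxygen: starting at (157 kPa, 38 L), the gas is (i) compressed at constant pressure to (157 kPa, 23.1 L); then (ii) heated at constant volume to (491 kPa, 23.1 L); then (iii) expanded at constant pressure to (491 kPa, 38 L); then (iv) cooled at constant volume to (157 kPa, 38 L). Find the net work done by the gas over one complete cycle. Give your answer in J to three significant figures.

Constant-volume legs do no work.
W(i) = (157)(23.1 − 38) = -2339 J; W(iii) = (491)(38 − 23.1) = 7316 J.
W_net = -2339 + 7316 = 4977 J (the clockwise enclosed area).

W_net ≈ 4980 J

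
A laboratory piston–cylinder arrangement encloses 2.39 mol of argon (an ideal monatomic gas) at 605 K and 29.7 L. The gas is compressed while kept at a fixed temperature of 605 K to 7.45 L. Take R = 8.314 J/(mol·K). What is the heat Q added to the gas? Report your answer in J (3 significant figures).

Isothermal ⇒ ΔU = 0, so Q = W = nRT ln(V₂/V₁).
Q = (2.39)(8.314)(605) ln(7.45/29.7) = 12022 × -1.383 = -16625 J.

Q ≈ -16600 J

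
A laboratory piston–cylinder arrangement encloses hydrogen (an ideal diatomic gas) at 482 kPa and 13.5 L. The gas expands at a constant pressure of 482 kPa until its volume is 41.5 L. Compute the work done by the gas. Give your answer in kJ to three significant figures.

Isobaric: W = P ΔV.
W = (482 kPa)(41.5 − 13.5 L) = (482)(28) = 13496 J.

W ≈ 13.5 kJ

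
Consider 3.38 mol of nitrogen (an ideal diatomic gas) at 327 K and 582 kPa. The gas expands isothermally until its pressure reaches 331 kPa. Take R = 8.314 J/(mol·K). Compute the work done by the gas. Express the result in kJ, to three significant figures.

Isothermal process: W = nRT ln(V₂/V₁) = nRT ln(P₁/P₂).
W = (3.38)(8.314)(327) × ln(582/331)
  = 9189 × ln(1.758) = 9189 × 0.5644
W_by_gas = 5186 J.

W ≈ 5.19 kJ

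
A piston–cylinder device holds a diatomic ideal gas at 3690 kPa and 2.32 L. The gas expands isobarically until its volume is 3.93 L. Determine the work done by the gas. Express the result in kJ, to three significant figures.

Isobaric: W = P ΔV.
W = (3690 kPa)(3.93 − 2.32 L) = (3690)(1.61) = 5941 J.

W ≈ 5.94 kJ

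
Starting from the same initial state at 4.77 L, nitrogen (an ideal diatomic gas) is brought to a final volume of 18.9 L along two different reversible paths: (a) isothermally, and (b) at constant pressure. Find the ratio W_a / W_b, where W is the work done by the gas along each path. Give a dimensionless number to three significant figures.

W_a / W_b ≈ 0.465

Path (a) isothermal: W = P₁V₁ ln(V₂/V₁) → W_a/(P₁V₁) = 1.377.
Path (b) isobaric: W = P₁(V₂ − V₁) → W_b/(P₁V₁) = 2.962.
W_a / W_b = 1.377 / 2.962 = 0.4648.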